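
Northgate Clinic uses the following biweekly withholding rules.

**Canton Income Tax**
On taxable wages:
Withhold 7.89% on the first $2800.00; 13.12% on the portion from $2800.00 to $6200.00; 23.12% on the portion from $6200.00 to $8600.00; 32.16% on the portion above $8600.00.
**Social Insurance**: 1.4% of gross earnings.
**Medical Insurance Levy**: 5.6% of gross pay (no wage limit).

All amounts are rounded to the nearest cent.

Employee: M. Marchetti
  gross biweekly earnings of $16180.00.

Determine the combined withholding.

$4792.21

Canton Income Tax: taxable = $16180.00
  $1221.88 + 32.16% × ($16180.00 − $8600.00) = $1221.88 + 32.16% × $7580.00 = $3659.61
Social Insurance: 1.4% × $16180.00 = $226.52
Medical Insurance Levy: 5.6% × $16180.00 = $906.08
Total: $3659.61 + $226.52 + $906.08 = $4792.21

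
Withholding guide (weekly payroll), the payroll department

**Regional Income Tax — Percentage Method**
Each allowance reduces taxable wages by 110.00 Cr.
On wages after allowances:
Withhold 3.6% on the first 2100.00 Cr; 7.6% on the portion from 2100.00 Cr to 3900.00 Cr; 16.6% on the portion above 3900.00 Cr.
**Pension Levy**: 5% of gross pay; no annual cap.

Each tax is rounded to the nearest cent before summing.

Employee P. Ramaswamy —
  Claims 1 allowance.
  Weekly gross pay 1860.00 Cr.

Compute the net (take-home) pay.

1704.00 Cr

Regional Income Tax: taxable = 1860.00 Cr − 1×110.00 Cr = 1750.00 Cr
  3.6% × 1750.00 Cr = 63.00 Cr
Pension Levy: 5% × 1860.00 Cr = 93.00 Cr
Total withheld: 63.00 Cr + 93.00 Cr = 156.00 Cr
Net pay: 1860.00 Cr − 156.00 Cr = 1704.00 Cr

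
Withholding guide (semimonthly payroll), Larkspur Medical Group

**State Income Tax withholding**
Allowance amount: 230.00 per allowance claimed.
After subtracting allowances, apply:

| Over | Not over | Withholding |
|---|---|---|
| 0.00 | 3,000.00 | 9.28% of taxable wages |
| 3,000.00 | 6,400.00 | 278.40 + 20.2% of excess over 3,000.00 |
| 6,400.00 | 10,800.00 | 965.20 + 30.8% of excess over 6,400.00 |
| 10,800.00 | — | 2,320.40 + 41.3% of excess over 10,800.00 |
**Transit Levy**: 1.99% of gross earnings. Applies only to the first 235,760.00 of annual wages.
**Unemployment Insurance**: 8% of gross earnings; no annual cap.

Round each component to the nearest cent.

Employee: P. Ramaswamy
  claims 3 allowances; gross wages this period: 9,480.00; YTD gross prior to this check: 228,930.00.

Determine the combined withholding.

State Income Tax: taxable = 9,480.00 − 3×230.00 = 8,790.00
  965.20 + 30.8% × (8,790.00 − 6,400.00) = 965.20 + 30.8% × 2,390.00 = 1,701.32
Transit Levy: cap 235,760.00 − YTD 228,930.00 = 6,830.00 subject; 1.99% × 6,830.00 = 135.92
Unemployment Insurance: 8% × 9,480.00 = 758.40
Total: 1,701.32 + 135.92 + 758.40 = 2,595.64

2,595.64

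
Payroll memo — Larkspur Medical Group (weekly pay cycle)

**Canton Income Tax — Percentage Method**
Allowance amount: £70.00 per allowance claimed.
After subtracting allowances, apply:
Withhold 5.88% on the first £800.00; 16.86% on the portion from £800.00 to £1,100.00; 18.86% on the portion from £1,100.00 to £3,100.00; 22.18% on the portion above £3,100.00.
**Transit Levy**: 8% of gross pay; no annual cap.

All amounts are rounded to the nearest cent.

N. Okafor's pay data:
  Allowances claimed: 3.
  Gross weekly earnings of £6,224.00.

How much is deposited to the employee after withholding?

Canton Income Tax: taxable = £6,224.00 − 3×£70.00 = £6,014.00
  £474.82 + 22.18% × (£6,014.00 − £3,100.00) = £474.82 + 22.18% × £2,914.00 = £1,121.15
Transit Levy: 8% × £6,224.00 = £497.92
Total withheld: £1,121.15 + £497.92 = £1,619.07
Net pay: £6,224.00 − £1,619.07 = £4,604.93

£4,604.93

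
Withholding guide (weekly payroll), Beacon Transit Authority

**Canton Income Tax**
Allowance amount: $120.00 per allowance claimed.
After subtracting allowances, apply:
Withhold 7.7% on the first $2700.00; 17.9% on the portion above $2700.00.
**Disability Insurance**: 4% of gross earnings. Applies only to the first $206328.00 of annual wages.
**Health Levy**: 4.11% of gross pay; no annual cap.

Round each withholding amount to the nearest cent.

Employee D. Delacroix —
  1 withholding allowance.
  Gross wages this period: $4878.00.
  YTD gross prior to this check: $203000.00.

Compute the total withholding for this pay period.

$909.89

Canton Income Tax: taxable = $4878.00 − 1×$120.00 = $4758.00
  $207.90 + 17.9% × ($4758.00 − $2700.00) = $207.90 + 17.9% × $2058.00 = $576.28
Disability Insurance: cap $206328.00 − YTD $203000.00 = $3328.00 subject; 4% × $3328.00 = $133.12
Health Levy: 4.11% × $4878.00 = $200.49
Total: $576.28 + $133.12 + $200.49 = $909.89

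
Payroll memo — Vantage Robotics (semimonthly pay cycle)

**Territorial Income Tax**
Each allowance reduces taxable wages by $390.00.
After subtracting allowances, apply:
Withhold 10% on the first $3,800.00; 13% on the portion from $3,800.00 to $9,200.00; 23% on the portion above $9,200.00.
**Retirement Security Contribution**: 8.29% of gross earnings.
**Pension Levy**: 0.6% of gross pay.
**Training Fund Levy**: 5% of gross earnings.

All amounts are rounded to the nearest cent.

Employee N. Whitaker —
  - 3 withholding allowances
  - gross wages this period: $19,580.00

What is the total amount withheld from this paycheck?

$5,919.96

Territorial Income Tax: taxable = $19,580.00 − 3×$390.00 = $18,410.00
  $1,082.00 + 23% × ($18,410.00 − $9,200.00) = $1,082.00 + 23% × $9,210.00 = $3,200.30
Retirement Security Contribution: 8.29% × $19,580.00 = $1,623.18
Pension Levy: 0.6% × $19,580.00 = $117.48
Training Fund Levy: 5% × $19,580.00 = $979.00
Total: $3,200.30 + $1,623.18 + $117.48 + $979.00 = $5,919.96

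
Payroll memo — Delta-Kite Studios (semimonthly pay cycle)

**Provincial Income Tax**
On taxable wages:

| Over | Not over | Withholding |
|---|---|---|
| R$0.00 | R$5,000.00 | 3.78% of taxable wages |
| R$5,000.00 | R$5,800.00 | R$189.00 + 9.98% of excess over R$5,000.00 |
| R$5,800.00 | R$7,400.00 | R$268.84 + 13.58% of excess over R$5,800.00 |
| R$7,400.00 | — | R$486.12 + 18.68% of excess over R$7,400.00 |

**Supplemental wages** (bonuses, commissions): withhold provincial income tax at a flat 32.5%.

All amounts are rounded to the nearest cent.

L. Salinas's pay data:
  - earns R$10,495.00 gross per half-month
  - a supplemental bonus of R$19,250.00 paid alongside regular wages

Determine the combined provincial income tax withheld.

Provincial Income Tax: taxable = R$10,495.00
  R$486.12 + 18.68% × (R$10,495.00 − R$7,400.00) = R$486.12 + 18.68% × R$3,095.00 = R$1,064.27
Supplemental (32.5% flat on bonus): 32.5% × R$19,250.00 = R$6,256.25
Total provincial income tax: R$1,064.27 + R$6,256.25 = R$7,320.52

R$7,320.52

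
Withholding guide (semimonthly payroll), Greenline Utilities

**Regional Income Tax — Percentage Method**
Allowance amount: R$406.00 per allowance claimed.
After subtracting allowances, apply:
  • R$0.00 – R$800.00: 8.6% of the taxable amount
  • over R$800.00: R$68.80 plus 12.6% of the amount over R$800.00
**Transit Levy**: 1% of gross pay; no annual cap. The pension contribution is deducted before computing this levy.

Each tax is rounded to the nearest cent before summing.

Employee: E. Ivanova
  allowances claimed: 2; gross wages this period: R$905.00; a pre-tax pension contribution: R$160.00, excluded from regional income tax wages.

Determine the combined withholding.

Regional Income Tax: taxable = R$905.00 − R$160.00 − 2×R$406.00 = R$-67.00
  Taxable ≤ 0 → R$0.00
Transit Levy: 1% × R$745.00 = R$7.45
Total: R$0.00 + R$7.45 = R$7.45

R$7.45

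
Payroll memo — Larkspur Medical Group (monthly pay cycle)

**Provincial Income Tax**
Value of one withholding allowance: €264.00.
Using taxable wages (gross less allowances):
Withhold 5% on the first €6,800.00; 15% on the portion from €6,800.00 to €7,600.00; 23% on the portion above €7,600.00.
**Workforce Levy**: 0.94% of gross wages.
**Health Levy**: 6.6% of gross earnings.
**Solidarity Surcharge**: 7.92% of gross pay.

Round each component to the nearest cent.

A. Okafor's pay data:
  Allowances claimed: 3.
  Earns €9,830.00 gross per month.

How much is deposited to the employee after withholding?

Provincial Income Tax: taxable = €9,830.00 − 3×€264.00 = €9,038.00
  €460.00 + 23% × (€9,038.00 − €7,600.00) = €460.00 + 23% × €1,438.00 = €790.74
Workforce Levy: 0.94% × €9,830.00 = €92.40
Health Levy: 6.6% × €9,830.00 = €648.78
Solidarity Surcharge: 7.92% × €9,830.00 = €778.54
Total withheld: €790.74 + €92.40 + €648.78 + €778.54 = €2,310.46
Net pay: €9,830.00 − €2,310.46 = €7,519.54

€7,519.54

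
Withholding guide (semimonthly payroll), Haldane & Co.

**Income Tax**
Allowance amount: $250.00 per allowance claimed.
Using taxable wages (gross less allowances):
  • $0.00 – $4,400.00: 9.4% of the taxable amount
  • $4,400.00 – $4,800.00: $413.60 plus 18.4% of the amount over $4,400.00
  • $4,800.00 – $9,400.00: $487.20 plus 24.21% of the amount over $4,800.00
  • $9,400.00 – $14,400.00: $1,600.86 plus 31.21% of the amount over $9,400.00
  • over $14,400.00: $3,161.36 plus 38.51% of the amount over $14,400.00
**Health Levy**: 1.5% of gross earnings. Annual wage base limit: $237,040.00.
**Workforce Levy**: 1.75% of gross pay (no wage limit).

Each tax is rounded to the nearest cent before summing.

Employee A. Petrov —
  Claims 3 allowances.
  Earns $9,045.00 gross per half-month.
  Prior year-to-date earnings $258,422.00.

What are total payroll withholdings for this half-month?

Income Tax: taxable = $9,045.00 − 3×$250.00 = $8,295.00
  $487.20 + 24.21% × ($8,295.00 − $4,800.00) = $487.20 + 24.21% × $3,495.00 = $1,333.34
Health Levy: YTD $258,422.00 ≥ cap $237,040.00 → $0.00
Workforce Levy: 1.75% × $9,045.00 = $158.29
Total: $1,333.34 + $0.00 + $158.29 = $1,491.63

$1,491.63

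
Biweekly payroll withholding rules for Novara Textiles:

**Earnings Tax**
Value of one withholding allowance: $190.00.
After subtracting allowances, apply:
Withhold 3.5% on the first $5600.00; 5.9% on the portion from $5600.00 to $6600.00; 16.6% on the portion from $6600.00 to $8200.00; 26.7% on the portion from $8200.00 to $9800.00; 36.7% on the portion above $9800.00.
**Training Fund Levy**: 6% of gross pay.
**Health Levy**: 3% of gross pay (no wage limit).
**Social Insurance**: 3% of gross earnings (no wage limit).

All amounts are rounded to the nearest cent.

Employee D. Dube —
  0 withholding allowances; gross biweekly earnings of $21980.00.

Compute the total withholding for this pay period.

$8055.46

Earnings Tax: taxable = $21980.00
  $947.80 + 36.7% × ($21980.00 − $9800.00) = $947.80 + 36.7% × $12180.00 = $5417.86
Training Fund Levy: 6% × $21980.00 = $1318.80
Health Levy: 3% × $21980.00 = $659.40
Social Insurance: 3% × $21980.00 = $659.40
Total: $5417.86 + $1318.80 + $659.40 + $659.40 = $8055.46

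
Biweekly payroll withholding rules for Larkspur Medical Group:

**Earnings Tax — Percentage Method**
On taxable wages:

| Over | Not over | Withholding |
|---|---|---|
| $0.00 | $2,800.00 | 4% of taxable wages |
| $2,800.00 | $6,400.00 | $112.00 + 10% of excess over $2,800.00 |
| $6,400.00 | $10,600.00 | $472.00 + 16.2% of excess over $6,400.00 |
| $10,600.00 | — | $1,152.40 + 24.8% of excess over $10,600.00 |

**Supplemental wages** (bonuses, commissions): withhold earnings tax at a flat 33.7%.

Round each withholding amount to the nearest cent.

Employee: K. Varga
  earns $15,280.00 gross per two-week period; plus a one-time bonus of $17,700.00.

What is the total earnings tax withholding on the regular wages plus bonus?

$8,277.94

Earnings Tax: taxable = $15,280.00
  $1,152.40 + 24.8% × ($15,280.00 − $10,600.00) = $1,152.40 + 24.8% × $4,680.00 = $2,313.04
Supplemental (33.7% flat on bonus): 33.7% × $17,700.00 = $5,964.90
Total earnings tax: $2,313.04 + $5,964.90 = $8,277.94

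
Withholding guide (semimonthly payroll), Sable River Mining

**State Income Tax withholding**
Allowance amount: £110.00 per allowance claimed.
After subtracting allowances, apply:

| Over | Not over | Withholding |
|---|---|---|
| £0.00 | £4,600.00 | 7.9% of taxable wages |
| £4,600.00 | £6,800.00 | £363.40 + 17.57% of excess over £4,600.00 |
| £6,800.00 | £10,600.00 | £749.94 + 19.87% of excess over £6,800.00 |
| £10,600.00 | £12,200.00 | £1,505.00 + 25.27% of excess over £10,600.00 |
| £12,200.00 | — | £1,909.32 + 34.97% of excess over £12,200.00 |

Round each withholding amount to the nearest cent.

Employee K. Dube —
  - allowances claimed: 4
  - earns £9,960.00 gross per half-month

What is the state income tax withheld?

£1,290.40

State Income Tax: taxable = £9,960.00 − 4×£110.00 = £9,520.00
  £749.94 + 19.87% × (£9,520.00 − £6,800.00) = £749.94 + 19.87% × £2,720.00 = £1,290.40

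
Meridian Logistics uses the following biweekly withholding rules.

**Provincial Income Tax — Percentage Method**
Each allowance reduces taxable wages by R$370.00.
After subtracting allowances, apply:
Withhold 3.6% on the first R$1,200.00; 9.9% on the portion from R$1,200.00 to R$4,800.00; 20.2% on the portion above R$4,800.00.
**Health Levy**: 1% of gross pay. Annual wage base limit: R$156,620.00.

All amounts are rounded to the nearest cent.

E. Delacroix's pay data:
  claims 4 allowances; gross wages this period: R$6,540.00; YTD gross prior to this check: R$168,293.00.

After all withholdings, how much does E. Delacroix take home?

R$6,087.88

Provincial Income Tax: taxable = R$6,540.00 − 4×R$370.00 = R$5,060.00
  R$399.60 + 20.2% × (R$5,060.00 − R$4,800.00) = R$399.60 + 20.2% × R$260.00 = R$452.12
Health Levy: YTD R$168,293.00 ≥ cap R$156,620.00 → R$0.00
Total withheld: R$452.12 + R$0.00 = R$452.12
Net pay: R$6,540.00 − R$452.12 = R$6,087.88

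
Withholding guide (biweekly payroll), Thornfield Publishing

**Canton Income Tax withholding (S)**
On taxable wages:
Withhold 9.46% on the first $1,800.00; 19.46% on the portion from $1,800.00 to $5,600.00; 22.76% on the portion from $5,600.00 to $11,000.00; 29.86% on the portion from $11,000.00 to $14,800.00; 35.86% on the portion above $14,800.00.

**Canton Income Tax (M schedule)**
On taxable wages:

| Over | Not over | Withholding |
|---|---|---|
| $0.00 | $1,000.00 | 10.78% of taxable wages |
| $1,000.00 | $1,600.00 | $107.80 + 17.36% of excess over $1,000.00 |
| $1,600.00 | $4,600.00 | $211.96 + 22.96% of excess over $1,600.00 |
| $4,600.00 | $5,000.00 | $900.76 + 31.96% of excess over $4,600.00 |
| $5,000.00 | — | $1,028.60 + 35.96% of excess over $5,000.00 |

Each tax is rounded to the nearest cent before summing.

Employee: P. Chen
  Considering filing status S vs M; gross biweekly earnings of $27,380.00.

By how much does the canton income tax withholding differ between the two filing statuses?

Canton Income Tax (S): taxable = $27,380.00
  $3,273.48 + 35.86% × ($27,380.00 − $14,800.00) = $3,273.48 + 35.86% × $12,580.00 = $7,784.67
Canton Income Tax (M): taxable = $27,380.00
  $1,028.60 + 35.96% × ($27,380.00 − $5,000.00) = $1,028.60 + 35.96% × $22,380.00 = $9,076.45
Difference: |$7,784.67 − $9,076.45| = $1,291.78 (higher under M)

$1,291.78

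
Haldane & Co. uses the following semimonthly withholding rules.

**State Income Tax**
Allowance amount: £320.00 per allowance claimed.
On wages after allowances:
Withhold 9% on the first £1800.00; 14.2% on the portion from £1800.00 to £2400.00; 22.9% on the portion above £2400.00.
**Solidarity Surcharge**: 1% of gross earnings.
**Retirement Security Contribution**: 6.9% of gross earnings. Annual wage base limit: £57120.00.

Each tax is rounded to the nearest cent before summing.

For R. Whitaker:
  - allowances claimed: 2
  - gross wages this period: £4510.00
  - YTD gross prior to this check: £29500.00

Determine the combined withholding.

£940.12

State Income Tax: taxable = £4510.00 − 2×£320.00 = £3870.00
  £247.20 + 22.9% × (£3870.00 − £2400.00) = £247.20 + 22.9% × £1470.00 = £583.83
Solidarity Surcharge: 1% × £4510.00 = £45.10
Retirement Security Contribution: 6.9% × £4510.00 = £311.19
Total: £583.83 + £45.10 + £311.19 = £940.12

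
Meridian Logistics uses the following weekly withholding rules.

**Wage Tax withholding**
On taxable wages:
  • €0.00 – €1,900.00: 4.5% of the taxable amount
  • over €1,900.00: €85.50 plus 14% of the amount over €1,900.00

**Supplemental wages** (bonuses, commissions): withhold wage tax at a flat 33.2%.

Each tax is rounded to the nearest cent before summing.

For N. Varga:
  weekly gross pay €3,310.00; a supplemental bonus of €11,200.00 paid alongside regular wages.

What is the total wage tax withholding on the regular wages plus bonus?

Wage Tax: taxable = €3,310.00
  €85.50 + 14% × (€3,310.00 − €1,900.00) = €85.50 + 14% × €1,410.00 = €282.90
Supplemental (33.2% flat on bonus): 33.2% × €11,200.00 = €3,718.40
Total wage tax: €282.90 + €3,718.40 = €4,001.30

€4,001.30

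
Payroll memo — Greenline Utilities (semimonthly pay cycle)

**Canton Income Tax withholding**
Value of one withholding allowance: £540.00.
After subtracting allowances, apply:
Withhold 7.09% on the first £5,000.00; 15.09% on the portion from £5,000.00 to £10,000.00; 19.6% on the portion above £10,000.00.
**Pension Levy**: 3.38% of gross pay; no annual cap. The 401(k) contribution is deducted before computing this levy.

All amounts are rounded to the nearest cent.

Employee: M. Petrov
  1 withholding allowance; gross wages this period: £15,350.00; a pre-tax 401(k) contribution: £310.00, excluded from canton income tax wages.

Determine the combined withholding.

£2,499.35

Canton Income Tax: taxable = £15,350.00 − £310.00 − 1×£540.00 = £14,500.00
  £1,109.00 + 19.6% × (£14,500.00 − £10,000.00) = £1,109.00 + 19.6% × £4,500.00 = £1,991.00
Pension Levy: 3.38% × £15,040.00 = £508.35
Total: £1,991.00 + £508.35 = £2,499.35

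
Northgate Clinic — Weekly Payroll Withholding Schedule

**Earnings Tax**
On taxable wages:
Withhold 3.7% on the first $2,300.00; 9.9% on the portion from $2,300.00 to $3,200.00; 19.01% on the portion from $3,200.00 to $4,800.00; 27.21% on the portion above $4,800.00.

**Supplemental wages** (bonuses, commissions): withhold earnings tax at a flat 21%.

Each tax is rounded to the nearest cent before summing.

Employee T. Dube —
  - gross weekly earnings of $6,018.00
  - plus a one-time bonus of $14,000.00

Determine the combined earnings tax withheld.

Earnings Tax: taxable = $6,018.00
  $478.36 + 27.21% × ($6,018.00 − $4,800.00) = $478.36 + 27.21% × $1,218.00 = $809.78
Supplemental (21% flat on bonus): 21% × $14,000.00 = $2,940.00
Total earnings tax: $809.78 + $2,940.00 = $3,749.78

$3,749.78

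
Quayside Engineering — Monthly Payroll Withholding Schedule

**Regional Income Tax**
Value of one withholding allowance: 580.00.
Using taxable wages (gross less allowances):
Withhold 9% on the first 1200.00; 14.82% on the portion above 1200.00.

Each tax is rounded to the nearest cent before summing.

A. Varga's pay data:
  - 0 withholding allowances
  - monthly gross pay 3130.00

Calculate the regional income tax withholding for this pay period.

Regional Income Tax: taxable = 3130.00
  108.00 + 14.82% × (3130.00 − 1200.00) = 108.00 + 14.82% × 1930.00 = 394.03

394.03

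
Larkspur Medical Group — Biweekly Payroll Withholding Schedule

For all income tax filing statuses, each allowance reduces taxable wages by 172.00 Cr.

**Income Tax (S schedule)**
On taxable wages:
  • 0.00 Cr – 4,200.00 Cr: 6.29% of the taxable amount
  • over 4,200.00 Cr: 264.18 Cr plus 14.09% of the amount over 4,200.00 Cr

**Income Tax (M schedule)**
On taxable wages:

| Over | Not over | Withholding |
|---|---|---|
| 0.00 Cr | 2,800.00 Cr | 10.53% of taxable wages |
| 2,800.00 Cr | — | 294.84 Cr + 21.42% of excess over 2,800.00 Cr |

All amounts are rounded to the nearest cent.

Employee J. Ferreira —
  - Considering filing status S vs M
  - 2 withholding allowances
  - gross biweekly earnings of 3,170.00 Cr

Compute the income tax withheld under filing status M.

300.41 Cr

Income Tax (M): taxable = 3,170.00 Cr − 2×172.00 Cr = 2,826.00 Cr
  294.84 Cr + 21.42% × (2,826.00 Cr − 2,800.00 Cr) = 294.84 Cr + 21.42% × 26.00 Cr = 300.41 Cr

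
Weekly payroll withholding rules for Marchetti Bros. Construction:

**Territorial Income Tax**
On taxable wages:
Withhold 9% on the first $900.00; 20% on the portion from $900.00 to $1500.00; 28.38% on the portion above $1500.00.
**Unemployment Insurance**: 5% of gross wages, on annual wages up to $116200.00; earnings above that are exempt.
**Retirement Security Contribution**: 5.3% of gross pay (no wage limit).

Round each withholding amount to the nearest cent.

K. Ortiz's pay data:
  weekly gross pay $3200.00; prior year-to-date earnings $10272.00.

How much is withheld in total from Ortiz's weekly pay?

Territorial Income Tax: taxable = $3200.00
  $201.00 + 28.38% × ($3200.00 − $1500.00) = $201.00 + 28.38% × $1700.00 = $683.46
Unemployment Insurance: 5% × $3200.00 = $160.00
Retirement Security Contribution: 5.3% × $3200.00 = $169.60
Total: $683.46 + $160.00 + $169.60 = $1013.06

$1013.06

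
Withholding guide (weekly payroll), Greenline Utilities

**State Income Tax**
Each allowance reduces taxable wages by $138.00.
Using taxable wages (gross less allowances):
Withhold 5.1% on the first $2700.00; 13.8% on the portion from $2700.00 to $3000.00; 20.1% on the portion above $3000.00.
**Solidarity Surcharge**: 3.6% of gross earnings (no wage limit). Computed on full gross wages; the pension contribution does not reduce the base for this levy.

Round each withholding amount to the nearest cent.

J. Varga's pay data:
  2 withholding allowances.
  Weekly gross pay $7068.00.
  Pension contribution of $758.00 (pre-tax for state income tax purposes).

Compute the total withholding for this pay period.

$1043.38

State Income Tax: taxable = $7068.00 − $758.00 − 2×$138.00 = $6034.00
  $179.10 + 20.1% × ($6034.00 − $3000.00) = $179.10 + 20.1% × $3034.00 = $788.93
Solidarity Surcharge: 3.6% × $7068.00 = $254.45
Total: $788.93 + $254.45 = $1043.38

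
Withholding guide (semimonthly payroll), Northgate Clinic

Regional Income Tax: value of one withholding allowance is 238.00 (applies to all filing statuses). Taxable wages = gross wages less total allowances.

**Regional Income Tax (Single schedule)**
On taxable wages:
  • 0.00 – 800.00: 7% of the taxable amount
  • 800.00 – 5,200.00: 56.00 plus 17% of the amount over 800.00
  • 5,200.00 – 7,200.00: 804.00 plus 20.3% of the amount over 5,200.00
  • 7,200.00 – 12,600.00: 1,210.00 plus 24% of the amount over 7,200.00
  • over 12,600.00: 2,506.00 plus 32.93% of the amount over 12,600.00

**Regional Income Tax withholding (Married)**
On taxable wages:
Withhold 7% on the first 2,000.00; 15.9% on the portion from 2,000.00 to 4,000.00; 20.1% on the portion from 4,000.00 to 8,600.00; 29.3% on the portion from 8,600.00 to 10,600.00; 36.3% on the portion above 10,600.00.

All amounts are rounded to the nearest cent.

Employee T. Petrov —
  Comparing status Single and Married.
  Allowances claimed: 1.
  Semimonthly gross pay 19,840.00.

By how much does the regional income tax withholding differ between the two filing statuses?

424.57

Regional Income Tax (Single): taxable = 19,840.00 − 1×238.00 = 19,602.00
  2,506.00 + 32.93% × (19,602.00 − 12,600.00) = 2,506.00 + 32.93% × 7,002.00 = 4,811.76
Regional Income Tax (Married): taxable = 19,840.00 − 1×238.00 = 19,602.00
  1,968.60 + 36.3% × (19,602.00 − 10,600.00) = 1,968.60 + 36.3% × 9,002.00 = 5,236.33
Difference: |4,811.76 − 5,236.33| = 424.57 (higher under Married)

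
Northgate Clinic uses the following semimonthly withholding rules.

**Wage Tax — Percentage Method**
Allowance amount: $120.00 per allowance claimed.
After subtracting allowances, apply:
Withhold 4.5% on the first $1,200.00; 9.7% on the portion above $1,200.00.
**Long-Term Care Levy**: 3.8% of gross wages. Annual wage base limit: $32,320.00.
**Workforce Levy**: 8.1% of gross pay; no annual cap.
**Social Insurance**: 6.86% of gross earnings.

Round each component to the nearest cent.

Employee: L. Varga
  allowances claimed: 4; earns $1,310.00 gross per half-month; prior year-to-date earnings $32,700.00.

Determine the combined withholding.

Wage Tax: taxable = $1,310.00 − 4×$120.00 = $830.00
  4.5% × $830.00 = $37.35
Long-Term Care Levy: YTD $32,700.00 ≥ cap $32,320.00 → $0.00
Workforce Levy: 8.1% × $1,310.00 = $106.11
Social Insurance: 6.86% × $1,310.00 = $89.87
Total: $37.35 + $0.00 + $106.11 + $89.87 = $233.33

$233.33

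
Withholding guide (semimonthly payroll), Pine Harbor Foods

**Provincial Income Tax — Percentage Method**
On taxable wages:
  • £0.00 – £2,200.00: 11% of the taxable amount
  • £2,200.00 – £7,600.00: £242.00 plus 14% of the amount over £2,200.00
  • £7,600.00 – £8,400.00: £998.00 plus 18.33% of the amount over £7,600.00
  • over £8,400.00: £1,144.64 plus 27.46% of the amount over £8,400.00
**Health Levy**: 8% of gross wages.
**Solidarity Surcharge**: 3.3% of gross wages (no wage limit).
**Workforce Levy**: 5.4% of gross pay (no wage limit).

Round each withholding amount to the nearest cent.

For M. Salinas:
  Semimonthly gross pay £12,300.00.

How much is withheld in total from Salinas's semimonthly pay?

Provincial Income Tax: taxable = £12,300.00
  £1,144.64 + 27.46% × (£12,300.00 − £8,400.00) = £1,144.64 + 27.46% × £3,900.00 = £2,215.58
Health Levy: 8% × £12,300.00 = £984.00
Solidarity Surcharge: 3.3% × £12,300.00 = £405.90
Workforce Levy: 5.4% × £12,300.00 = £664.20
Total: £2,215.58 + £984.00 + £405.90 + £664.20 = £4,269.68

£4,269.68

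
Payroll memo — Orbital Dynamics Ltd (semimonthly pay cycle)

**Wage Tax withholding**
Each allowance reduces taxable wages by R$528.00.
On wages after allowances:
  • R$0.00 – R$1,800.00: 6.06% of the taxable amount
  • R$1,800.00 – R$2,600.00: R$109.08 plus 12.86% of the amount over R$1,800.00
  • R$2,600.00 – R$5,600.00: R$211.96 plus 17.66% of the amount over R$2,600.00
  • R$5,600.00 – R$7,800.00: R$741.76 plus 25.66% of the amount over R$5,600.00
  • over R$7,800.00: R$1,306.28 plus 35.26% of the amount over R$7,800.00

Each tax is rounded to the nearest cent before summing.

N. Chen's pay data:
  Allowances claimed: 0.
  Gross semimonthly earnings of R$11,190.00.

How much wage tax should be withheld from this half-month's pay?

Wage Tax: taxable = R$11,190.00
  R$1,306.28 + 35.26% × (R$11,190.00 − R$7,800.00) = R$1,306.28 + 35.26% × R$3,390.00 = R$2,501.59

R$2,501.59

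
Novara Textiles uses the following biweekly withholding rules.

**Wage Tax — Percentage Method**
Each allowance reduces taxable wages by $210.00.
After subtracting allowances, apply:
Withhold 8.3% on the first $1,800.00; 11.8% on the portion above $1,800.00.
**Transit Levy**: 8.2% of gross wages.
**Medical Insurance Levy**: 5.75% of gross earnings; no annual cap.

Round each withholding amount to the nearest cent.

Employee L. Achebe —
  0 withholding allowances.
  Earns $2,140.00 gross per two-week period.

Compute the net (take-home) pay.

$1,651.95

Wage Tax: taxable = $2,140.00
  $149.40 + 11.8% × ($2,140.00 − $1,800.00) = $149.40 + 11.8% × $340.00 = $189.52
Transit Levy: 8.2% × $2,140.00 = $175.48
Medical Insurance Levy: 5.75% × $2,140.00 = $123.05
Total withheld: $189.52 + $175.48 + $123.05 = $488.05
Net pay: $2,140.00 − $488.05 = $1,651.95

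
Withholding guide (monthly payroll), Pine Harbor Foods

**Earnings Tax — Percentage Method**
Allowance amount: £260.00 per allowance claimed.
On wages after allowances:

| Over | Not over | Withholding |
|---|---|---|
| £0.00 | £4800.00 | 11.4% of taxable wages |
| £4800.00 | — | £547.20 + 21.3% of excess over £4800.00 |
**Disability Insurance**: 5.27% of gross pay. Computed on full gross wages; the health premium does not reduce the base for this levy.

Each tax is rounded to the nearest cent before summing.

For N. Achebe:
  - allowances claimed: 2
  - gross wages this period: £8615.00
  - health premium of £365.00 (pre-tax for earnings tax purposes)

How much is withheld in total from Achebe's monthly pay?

Earnings Tax: taxable = £8615.00 − £365.00 − 2×£260.00 = £7730.00
  £547.20 + 21.3% × (£7730.00 − £4800.00) = £547.20 + 21.3% × £2930.00 = £1171.29
Disability Insurance: 5.27% × £8615.00 = £454.01
Total: £1171.29 + £454.01 = £1625.30

£1625.30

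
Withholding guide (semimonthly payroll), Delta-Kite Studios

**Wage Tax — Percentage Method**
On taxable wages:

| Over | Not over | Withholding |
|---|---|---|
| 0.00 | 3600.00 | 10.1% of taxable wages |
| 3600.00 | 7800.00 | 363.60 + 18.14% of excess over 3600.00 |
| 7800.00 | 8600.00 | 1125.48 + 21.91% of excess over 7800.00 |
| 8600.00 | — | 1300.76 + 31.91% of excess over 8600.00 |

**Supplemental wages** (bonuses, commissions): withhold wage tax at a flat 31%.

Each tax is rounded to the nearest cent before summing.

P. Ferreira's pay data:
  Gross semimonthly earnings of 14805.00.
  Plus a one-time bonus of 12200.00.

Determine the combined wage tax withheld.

Wage Tax: taxable = 14805.00
  1300.76 + 31.91% × (14805.00 − 8600.00) = 1300.76 + 31.91% × 6205.00 = 3280.78
Supplemental (31% flat on bonus): 31% × 12200.00 = 3782.00
Total wage tax: 3280.78 + 3782.00 = 7062.78

7062.78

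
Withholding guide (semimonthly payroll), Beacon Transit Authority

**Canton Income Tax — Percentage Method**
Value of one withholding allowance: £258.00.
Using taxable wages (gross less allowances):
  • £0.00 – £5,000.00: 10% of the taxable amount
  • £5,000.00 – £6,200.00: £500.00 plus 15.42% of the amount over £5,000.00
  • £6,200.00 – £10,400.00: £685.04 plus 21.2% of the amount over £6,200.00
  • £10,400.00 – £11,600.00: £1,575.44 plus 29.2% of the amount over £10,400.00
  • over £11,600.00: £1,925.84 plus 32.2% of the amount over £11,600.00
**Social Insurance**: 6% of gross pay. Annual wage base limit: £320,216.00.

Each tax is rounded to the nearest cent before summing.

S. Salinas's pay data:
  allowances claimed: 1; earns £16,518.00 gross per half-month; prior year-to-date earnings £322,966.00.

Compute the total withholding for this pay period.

£3,426.36

Canton Income Tax: taxable = £16,518.00 − 1×£258.00 = £16,260.00
  £1,925.84 + 32.2% × (£16,260.00 − £11,600.00) = £1,925.84 + 32.2% × £4,660.00 = £3,426.36
Social Insurance: YTD £322,966.00 ≥ cap £320,216.00 → £0.00
Total: £3,426.36 + £0.00 = £3,426.36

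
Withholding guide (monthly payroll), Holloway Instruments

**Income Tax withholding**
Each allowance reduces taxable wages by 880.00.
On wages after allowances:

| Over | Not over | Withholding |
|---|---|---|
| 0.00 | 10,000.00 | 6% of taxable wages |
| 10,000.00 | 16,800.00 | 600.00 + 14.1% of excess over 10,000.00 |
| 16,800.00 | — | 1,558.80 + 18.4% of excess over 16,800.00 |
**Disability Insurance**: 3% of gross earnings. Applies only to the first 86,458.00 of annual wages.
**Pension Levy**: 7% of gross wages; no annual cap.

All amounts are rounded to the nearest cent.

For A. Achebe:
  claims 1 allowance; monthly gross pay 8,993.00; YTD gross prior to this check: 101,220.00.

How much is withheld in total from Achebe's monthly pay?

Income Tax: taxable = 8,993.00 − 1×880.00 = 8,113.00
  6% × 8,113.00 = 486.78
Disability Insurance: YTD 101,220.00 ≥ cap 86,458.00 → 0.00
Pension Levy: 7% × 8,993.00 = 629.51
Total: 486.78 + 0.00 + 629.51 = 1,116.29

1,116.29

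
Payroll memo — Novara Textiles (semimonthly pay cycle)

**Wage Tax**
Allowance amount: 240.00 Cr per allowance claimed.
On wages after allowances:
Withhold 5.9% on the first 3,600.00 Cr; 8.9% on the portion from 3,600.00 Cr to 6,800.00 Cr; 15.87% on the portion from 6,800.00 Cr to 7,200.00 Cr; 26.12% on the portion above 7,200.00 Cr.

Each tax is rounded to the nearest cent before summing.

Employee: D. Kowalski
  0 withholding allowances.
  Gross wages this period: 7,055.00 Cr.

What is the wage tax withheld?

Wage Tax: taxable = 7,055.00 Cr
  497.20 Cr + 15.87% × (7,055.00 Cr − 6,800.00 Cr) = 497.20 Cr + 15.87% × 255.00 Cr = 537.67 Cr

537.67 Cr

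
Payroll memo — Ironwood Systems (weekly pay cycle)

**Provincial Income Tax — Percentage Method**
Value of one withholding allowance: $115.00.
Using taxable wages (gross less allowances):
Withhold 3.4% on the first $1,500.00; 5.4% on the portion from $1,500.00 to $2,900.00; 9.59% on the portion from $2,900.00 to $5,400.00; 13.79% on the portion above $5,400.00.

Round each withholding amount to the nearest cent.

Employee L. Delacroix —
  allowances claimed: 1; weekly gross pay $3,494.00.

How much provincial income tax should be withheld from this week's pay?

Provincial Income Tax: taxable = $3,494.00 − 1×$115.00 = $3,379.00
  $126.60 + 9.59% × ($3,379.00 − $2,900.00) = $126.60 + 9.59% × $479.00 = $172.54

$172.54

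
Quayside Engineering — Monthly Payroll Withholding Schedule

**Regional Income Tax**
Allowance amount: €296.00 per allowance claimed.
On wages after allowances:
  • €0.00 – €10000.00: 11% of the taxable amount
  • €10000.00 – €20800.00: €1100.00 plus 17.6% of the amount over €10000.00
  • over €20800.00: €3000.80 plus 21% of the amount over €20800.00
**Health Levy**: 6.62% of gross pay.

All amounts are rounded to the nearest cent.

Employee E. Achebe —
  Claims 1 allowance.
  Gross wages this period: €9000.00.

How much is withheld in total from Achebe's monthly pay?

€1553.24

Regional Income Tax: taxable = €9000.00 − 1×€296.00 = €8704.00
  11% × €8704.00 = €957.44
Health Levy: 6.62% × €9000.00 = €595.80
Total: €957.44 + €595.80 = €1553.24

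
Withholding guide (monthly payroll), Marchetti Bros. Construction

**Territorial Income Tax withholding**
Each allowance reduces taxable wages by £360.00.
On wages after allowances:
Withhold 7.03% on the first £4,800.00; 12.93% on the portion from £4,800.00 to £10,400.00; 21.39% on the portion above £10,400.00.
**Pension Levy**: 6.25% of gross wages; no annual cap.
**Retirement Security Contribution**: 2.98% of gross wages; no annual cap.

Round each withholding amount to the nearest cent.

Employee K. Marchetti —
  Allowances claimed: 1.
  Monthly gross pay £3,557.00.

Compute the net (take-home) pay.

Territorial Income Tax: taxable = £3,557.00 − 1×£360.00 = £3,197.00
  7.03% × £3,197.00 = £224.75
Pension Levy: 6.25% × £3,557.00 = £222.31
Retirement Security Contribution: 2.98% × £3,557.00 = £106.00
Total withheld: £224.75 + £222.31 + £106.00 = £553.06
Net pay: £3,557.00 − £553.06 = £3,003.94

£3,003.94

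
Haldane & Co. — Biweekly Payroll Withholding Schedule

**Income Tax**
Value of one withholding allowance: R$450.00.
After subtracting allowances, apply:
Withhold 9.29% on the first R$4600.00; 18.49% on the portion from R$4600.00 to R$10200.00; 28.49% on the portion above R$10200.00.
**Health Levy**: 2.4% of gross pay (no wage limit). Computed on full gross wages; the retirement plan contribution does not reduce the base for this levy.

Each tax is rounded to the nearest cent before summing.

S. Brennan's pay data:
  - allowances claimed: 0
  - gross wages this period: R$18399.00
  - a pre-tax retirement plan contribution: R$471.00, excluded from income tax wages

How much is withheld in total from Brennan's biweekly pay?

R$4106.07

Income Tax: taxable = R$18399.00 − R$471.00 = R$17928.00
  R$1462.78 + 28.49% × (R$17928.00 − R$10200.00) = R$1462.78 + 28.49% × R$7728.00 = R$3664.49
Health Levy: 2.4% × R$18399.00 = R$441.58
Total: R$3664.49 + R$441.58 = R$4106.07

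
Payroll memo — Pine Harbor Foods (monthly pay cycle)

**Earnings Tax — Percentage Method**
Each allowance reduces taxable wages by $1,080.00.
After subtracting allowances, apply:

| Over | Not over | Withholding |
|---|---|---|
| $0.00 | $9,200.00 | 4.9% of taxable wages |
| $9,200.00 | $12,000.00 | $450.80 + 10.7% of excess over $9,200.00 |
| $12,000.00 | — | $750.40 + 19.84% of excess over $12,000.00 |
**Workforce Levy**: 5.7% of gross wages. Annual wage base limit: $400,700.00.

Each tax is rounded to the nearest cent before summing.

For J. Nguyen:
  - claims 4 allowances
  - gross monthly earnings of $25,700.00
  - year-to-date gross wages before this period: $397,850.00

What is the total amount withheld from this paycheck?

Earnings Tax: taxable = $25,700.00 − 4×$1,080.00 = $21,380.00
  $750.40 + 19.84% × ($21,380.00 − $12,000.00) = $750.40 + 19.84% × $9,380.00 = $2,611.39
Workforce Levy: cap $400,700.00 − YTD $397,850.00 = $2,850.00 subject; 5.7% × $2,850.00 = $162.45
Total: $2,611.39 + $162.45 = $2,773.84

$2,773.84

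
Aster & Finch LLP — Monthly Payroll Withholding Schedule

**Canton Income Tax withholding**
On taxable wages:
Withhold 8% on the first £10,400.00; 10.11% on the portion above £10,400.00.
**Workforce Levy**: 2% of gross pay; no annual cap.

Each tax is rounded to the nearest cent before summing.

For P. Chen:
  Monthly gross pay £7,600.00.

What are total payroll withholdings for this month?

£760.00

Canton Income Tax: taxable = £7,600.00
  8% × £7,600.00 = £608.00
Workforce Levy: 2% × £7,600.00 = £152.00
Total: £608.00 + £152.00 = £760.00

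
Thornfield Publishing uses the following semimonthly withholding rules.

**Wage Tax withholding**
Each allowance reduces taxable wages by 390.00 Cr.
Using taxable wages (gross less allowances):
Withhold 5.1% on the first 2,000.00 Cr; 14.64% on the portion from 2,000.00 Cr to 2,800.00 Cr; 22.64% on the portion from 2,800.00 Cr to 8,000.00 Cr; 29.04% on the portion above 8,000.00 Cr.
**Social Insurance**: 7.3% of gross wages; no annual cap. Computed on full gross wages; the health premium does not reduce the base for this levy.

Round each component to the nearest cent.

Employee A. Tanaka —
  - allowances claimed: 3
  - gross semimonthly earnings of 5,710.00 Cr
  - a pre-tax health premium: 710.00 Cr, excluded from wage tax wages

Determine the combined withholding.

869.14 Cr

Wage Tax: taxable = 5,710.00 Cr − 710.00 Cr − 3×390.00 Cr = 3,830.00 Cr
  219.12 Cr + 22.64% × (3,830.00 Cr − 2,800.00 Cr) = 219.12 Cr + 22.64% × 1,030.00 Cr = 452.31 Cr
Social Insurance: 7.3% × 5,710.00 Cr = 416.83 Cr
Total: 452.31 Cr + 416.83 Cr = 869.14 Cr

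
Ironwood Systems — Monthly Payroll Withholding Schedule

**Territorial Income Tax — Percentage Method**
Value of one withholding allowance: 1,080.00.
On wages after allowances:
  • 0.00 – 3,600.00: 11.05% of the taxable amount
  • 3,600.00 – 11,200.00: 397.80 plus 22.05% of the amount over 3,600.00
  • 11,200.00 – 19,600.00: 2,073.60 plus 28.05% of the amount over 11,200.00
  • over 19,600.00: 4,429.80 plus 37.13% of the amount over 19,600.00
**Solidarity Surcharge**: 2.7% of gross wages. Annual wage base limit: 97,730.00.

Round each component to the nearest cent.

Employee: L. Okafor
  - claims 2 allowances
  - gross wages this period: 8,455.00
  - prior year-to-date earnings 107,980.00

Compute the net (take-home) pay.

Territorial Income Tax: taxable = 8,455.00 − 2×1,080.00 = 6,295.00
  397.80 + 22.05% × (6,295.00 − 3,600.00) = 397.80 + 22.05% × 2,695.00 = 992.05
Solidarity Surcharge: YTD 107,980.00 ≥ cap 97,730.00 → 0.00
Total withheld: 992.05 + 0.00 = 992.05
Net pay: 8,455.00 − 992.05 = 7,462.95

7,462.95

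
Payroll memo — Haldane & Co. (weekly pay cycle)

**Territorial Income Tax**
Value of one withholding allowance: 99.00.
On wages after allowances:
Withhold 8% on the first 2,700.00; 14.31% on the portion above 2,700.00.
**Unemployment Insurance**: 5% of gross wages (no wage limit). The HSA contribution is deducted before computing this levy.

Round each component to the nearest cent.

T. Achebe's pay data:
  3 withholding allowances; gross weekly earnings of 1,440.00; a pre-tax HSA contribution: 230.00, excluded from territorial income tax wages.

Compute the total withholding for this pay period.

Territorial Income Tax: taxable = 1,440.00 − 230.00 − 3×99.00 = 913.00
  8% × 913.00 = 73.04
Unemployment Insurance: 5% × 1,210.00 = 60.50
Total: 73.04 + 60.50 = 133.54

133.54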